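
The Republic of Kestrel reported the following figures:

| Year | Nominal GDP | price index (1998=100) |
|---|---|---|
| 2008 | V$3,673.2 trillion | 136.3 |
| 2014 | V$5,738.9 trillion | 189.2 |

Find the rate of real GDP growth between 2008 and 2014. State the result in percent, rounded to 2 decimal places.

Deflate each year: 2008 → 3673.2/1.363 = 2694.94; 2014 → 5738.9/1.892 = 3033.25.
So real GDP changed by 3033.25/2694.94 − 1 = 0.1255, i.e. 12.55%.

12.55%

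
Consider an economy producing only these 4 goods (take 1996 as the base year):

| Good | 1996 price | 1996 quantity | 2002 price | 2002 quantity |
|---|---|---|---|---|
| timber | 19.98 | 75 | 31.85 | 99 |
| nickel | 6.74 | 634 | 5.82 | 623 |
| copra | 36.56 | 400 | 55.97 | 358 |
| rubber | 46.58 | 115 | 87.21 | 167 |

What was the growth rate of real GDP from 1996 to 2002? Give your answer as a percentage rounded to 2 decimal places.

Real GDP 1996 = Nominal GDP 1996 = 19.98·75 + 6.74·634 + 36.56·400 + 46.58·115 = 25752.36.
Real GDP 2002 (at 1996 prices) = 19.98·99 + 6.74·623 + 36.56·358 + 46.58·167 = 27044.38.
Real growth = 27044.38/25752.36 − 1 = 0.0502.

5.02%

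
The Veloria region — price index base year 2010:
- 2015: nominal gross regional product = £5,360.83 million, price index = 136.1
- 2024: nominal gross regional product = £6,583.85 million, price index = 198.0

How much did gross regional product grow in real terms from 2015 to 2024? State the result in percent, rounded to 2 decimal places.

-15.58%

Real gross regional product 2015 = 5360.83 / 1.361 = 3938.89.
Real gross regional product 2024 = 6583.85 / 1.980 = 3325.18.
Real growth = 3325.18 / 3938.89 − 1 = -0.1558.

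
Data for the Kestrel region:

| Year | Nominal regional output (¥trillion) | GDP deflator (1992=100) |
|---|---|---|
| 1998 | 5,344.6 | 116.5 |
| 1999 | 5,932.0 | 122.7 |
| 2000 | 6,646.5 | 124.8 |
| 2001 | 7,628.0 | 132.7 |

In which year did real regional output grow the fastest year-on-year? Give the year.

2000

1999: real = 5932.0/1.227 = 4834.56; growth vs 1998 (4587.64) = 5.38%.
2000: real = 6646.5/1.248 = 5325.72; growth vs 1999 (4834.56) = 10.16%.
2001: real = 7628.0/1.327 = 5748.30; growth vs 2000 (5325.72) = 7.93%.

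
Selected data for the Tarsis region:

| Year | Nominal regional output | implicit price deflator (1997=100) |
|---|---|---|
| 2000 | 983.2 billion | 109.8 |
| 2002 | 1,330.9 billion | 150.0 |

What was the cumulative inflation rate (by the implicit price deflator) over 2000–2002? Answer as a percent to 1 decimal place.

36.6%

Price-level change = 150.0 / 109.8 − 1 = 0.3661.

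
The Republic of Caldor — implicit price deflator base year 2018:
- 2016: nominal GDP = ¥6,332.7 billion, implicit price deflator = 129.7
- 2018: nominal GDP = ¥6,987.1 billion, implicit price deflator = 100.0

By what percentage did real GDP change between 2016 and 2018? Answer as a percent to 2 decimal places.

43.10%

Real GDP 2016 = 6332.7 / 1.297 = 4882.58.
Real GDP 2018 = 6987.1 / 1.000 = 6987.10.
Real growth = 6987.10 / 4882.58 − 1 = 0.4310.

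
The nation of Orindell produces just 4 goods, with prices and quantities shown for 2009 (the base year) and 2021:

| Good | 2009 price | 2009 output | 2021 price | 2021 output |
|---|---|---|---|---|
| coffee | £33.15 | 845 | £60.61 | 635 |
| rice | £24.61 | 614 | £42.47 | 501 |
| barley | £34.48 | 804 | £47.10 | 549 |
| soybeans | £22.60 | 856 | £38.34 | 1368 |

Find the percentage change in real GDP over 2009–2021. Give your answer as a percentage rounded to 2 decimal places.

-7.72%

Real GDP 2009 = Nominal GDP 2009 = 33.15·845 + 24.61·614 + 34.48·804 + 22.60·856 = 90189.81.
Real GDP 2021 (at 2009 prices) = 33.15·635 + 24.61·501 + 34.48·549 + 22.60·1368 = 83226.18.
Real growth = 83226.18/90189.81 − 1 = -0.0772.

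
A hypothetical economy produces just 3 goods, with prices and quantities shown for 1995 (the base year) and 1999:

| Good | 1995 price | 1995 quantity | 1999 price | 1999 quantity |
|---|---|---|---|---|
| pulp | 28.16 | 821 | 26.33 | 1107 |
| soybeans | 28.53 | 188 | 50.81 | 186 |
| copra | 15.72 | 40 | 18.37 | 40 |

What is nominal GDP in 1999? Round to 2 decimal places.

Nominal GDP 1999 = Σ (p_1999 × q_1999) = 26.33·1107 + 50.81·186 + 18.37·40 = 39332.77.

39332.77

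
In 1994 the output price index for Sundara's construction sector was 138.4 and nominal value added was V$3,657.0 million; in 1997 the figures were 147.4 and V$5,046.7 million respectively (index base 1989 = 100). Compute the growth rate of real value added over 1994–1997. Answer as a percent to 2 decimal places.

Deflate each year: 1994 → 3657.0/1.384 = 2642.34; 1997 → 5046.7/1.474 = 3423.81.
So real value added changed by 3423.81/2642.34 − 1 = 0.2957, i.e. 29.57%.

29.57%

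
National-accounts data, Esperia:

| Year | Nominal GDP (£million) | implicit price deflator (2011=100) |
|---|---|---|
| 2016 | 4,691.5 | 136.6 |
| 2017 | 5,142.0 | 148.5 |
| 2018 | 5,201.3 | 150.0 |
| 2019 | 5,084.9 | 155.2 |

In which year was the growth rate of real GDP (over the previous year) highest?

2017: real = 5142.0/1.485 = 3462.63; growth vs 2016 (3434.48) = 0.82%.
2018: real = 5201.3/1.500 = 3467.53; growth vs 2017 (3462.63) = 0.14%.
2019: real = 5084.9/1.552 = 3276.35; growth vs 2018 (3467.53) = -5.51%.

2017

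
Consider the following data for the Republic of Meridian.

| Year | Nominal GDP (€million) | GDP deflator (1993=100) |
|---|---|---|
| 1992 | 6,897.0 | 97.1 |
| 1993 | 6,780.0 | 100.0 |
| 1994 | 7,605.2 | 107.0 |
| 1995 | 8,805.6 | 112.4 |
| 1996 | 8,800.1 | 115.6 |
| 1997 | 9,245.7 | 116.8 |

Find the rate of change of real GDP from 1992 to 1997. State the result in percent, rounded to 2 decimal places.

Real GDP 1992 = 6897.0/0.971 = 7102.99.
Real GDP 1997 = 9245.7/1.168 = 7915.84.
Change = 7915.84/7102.99 − 1 = 0.1144.

11.44%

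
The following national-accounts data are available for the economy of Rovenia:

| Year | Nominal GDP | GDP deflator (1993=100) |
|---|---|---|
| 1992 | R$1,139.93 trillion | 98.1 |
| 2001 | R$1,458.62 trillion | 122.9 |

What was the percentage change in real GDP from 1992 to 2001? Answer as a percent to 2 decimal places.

Deflate each year: 1992 → 1139.93/0.981 = 1162.01; 2001 → 1458.62/1.229 = 1186.83.
So real GDP changed by 1186.83/1162.01 − 1 = 0.0214, i.e. 2.14%.

2.14%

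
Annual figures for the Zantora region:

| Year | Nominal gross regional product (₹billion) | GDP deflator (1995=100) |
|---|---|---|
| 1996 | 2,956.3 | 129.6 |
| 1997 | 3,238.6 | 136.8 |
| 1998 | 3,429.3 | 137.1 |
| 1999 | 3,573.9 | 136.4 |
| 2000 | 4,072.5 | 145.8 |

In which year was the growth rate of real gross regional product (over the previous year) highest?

2000

1997: real = 3238.6/1.368 = 2367.40; growth vs 1996 (2281.10) = 3.78%.
1998: real = 3429.3/1.371 = 2501.31; growth vs 1997 (2367.40) = 5.66%.
1999: real = 3573.9/1.364 = 2620.16; growth vs 1998 (2501.31) = 4.75%.
2000: real = 4072.5/1.458 = 2793.21; growth vs 1999 (2620.16) = 6.60%.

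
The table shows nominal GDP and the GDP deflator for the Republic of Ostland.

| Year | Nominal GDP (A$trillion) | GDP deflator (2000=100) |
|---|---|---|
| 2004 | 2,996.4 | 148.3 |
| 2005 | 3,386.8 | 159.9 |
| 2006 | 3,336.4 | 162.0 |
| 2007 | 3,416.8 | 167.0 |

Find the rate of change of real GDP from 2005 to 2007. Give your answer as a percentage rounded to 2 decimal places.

-3.40%

Real GDP 2005 = 3386.8/1.599 = 2118.07.
Real GDP 2007 = 3416.8/1.670 = 2045.99.
Change = 2045.99/2118.07 − 1 = -0.0340.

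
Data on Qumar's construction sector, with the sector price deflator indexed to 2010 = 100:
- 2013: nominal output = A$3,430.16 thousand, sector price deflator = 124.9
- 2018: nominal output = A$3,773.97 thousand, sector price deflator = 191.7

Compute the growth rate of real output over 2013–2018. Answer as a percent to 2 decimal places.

-28.32%

Deflate each year: 2013 → 3430.16/1.249 = 2746.33; 2018 → 3773.97/1.917 = 1968.69.
So real output changed by 1968.69/2746.33 − 1 = -0.2832, i.e. -28.32%.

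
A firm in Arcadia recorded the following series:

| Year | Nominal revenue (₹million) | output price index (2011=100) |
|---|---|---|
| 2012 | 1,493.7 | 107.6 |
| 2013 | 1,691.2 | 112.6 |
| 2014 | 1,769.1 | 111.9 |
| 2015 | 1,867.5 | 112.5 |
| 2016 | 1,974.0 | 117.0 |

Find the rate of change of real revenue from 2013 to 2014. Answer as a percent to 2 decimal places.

Real revenue 2013 = 1691.2/1.126 = 1501.95.
Real revenue 2014 = 1769.1/1.119 = 1580.97.
Change = 1580.97/1501.95 − 1 = 0.0526.

5.26%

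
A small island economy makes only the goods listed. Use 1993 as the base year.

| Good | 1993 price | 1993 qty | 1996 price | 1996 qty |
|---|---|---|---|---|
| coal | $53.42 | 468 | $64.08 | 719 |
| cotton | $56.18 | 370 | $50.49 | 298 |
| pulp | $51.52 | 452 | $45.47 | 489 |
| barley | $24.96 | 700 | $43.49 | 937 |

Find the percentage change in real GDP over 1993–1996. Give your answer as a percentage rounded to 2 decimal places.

Real GDP 1993 = Nominal GDP 1993 = 53.42·468 + 56.18·370 + 51.52·452 + 24.96·700 = 86546.20.
Real GDP 1996 (at 1993 prices) = 53.42·719 + 56.18·298 + 51.52·489 + 24.96·937 = 103731.42.
Real growth = 103731.42/86546.20 − 1 = 0.1986.

19.86%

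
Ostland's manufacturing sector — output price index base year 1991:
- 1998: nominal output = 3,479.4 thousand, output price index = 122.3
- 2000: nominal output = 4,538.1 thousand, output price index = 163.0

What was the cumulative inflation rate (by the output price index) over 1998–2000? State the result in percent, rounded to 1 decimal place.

33.3%

Price-level change = 163.0 / 122.3 − 1 = 0.3328.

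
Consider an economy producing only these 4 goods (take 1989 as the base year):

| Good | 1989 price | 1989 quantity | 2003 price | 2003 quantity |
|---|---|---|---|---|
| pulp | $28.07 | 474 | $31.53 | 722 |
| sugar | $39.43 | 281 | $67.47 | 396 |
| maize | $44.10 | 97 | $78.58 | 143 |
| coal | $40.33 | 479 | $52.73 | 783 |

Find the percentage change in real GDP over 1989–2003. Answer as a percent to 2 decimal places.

Real GDP 1989 = Nominal GDP 1989 = 28.07·474 + 39.43·281 + 44.10·97 + 40.33·479 = 47980.78.
Real GDP 2003 (at 1989 prices) = 28.07·722 + 39.43·396 + 44.10·143 + 40.33·783 = 73765.51.
Real growth = 73765.51/47980.78 − 1 = 0.5374.

53.74%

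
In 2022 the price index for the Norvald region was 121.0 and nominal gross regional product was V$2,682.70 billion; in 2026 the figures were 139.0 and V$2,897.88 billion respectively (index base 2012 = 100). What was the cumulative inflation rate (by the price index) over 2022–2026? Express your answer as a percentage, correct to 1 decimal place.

14.9%

Price-level change = 139.0 / 121.0 − 1 = 0.1488.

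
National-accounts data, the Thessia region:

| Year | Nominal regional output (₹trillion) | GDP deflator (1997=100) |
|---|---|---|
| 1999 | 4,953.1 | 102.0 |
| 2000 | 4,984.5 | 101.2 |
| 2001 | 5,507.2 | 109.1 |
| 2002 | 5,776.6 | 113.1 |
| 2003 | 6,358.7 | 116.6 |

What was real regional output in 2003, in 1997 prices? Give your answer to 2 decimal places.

₹5,453.43 trillion

Real regional output 2003 = 6358.7 / 1.166 = 5453.43.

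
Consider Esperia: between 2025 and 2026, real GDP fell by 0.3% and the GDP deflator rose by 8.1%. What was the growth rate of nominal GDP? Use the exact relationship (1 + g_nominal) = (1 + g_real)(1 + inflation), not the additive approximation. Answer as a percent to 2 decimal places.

(1 + g_nom) = (1 + g_real)(1 + π) = 0.9970 × 1.0810 = 1.07776.

7.78%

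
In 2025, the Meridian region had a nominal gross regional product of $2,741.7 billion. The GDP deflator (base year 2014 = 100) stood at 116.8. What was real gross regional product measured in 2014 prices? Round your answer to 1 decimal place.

Real gross regional product = Nominal / (GDP deflator/100) = 2741.7 / 1.168 = 2347.35.

$2,347.3 billion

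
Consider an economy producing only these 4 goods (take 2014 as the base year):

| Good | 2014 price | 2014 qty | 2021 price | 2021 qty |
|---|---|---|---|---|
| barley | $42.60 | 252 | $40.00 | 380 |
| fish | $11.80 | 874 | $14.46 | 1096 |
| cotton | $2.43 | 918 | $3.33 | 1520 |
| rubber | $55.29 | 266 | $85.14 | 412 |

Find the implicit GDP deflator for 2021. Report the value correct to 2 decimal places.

128.05

Nominal GDP 2021 = 40.00·380 + 14.46·1096 + 3.33·1520 + 85.14·412 = 71187.44.
Real GDP 2021 (at 2014 prices) = 42.60·380 + 11.80·1096 + 2.43·1520 + 55.29·412 = 55593.88.
Deflator = Nominal/Real × 100 = 71187.44/55593.88 × 100 = 128.049.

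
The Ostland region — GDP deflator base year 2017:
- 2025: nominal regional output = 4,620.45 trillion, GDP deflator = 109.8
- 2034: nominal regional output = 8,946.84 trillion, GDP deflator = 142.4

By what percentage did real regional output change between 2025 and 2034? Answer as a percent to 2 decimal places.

49.31%

Deflate each year: 2025 → 4620.45/1.098 = 4208.06; 2034 → 8946.84/1.424 = 6282.89.
So real regional output changed by 6282.89/4208.06 − 1 = 0.4931, i.e. 49.31%.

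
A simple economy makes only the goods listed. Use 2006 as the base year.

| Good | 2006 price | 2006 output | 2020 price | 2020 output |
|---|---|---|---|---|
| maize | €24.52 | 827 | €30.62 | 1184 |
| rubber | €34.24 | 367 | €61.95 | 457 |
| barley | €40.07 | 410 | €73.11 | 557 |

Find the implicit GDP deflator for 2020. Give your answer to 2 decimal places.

157.15

Nominal GDP 2020 = 30.62·1184 + 61.95·457 + 73.11·557 = 105287.50.
Real GDP 2020 (at 2006 prices) = 24.52·1184 + 34.24·457 + 40.07·557 = 66998.35.
Deflator = Nominal/Real × 100 = 105287.50/66998.35 × 100 = 157.149.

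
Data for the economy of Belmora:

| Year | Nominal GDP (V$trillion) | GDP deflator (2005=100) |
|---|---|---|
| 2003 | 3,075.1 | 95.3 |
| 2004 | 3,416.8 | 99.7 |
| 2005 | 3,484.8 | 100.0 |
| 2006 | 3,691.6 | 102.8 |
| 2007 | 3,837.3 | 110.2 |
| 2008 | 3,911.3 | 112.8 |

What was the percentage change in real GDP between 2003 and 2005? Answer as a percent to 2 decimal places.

Real GDP 2003 = 3075.1/0.953 = 3226.76.
Real GDP 2005 = 3484.8/1.000 = 3484.80.
Change = 3484.80/3226.76 − 1 = 0.0800.

8.00%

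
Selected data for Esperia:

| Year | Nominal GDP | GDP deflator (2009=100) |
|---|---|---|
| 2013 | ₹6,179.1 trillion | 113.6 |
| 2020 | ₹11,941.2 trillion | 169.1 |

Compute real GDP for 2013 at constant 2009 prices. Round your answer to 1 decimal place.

Real GDP = Nominal / (GDP deflator/100) = 6179.1 / 1.136 = 5439.35.

₹5,439.3 trillion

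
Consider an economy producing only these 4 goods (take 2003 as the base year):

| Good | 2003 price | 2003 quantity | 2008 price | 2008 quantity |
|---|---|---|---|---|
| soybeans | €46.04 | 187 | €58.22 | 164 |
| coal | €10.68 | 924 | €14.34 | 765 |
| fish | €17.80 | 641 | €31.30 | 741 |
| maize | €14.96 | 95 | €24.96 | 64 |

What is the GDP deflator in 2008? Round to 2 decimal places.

151.70

Nominal GDP 2008 = 58.22·164 + 14.34·765 + 31.30·741 + 24.96·64 = 45308.92.
Real GDP 2008 (at 2003 prices) = 46.04·164 + 10.68·765 + 17.80·741 + 14.96·64 = 29868.00.
Deflator = Nominal/Real × 100 = 45308.92/29868.00 × 100 = 151.697.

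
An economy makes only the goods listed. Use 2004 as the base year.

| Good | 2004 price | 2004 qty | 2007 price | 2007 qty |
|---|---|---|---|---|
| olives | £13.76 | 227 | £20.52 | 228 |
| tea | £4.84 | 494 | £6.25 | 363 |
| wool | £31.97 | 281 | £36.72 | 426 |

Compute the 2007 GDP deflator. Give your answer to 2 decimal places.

Nominal GDP 2007 = 20.52·228 + 6.25·363 + 36.72·426 = 22590.03.
Real GDP 2007 (at 2004 prices) = 13.76·228 + 4.84·363 + 31.97·426 = 18513.42.
Deflator = Nominal/Real × 100 = 22590.03/18513.42 × 100 = 122.020.

122.02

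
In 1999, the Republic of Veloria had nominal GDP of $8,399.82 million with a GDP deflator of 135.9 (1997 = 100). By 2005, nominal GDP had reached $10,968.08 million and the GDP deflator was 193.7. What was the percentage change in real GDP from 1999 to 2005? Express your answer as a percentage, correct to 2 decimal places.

-8.39%

Real GDP 1999 = 8399.82 / 1.359 = 6180.88.
Real GDP 2005 = 10968.08 / 1.937 = 5662.41.
Real growth = 5662.41 / 6180.88 − 1 = -0.0839.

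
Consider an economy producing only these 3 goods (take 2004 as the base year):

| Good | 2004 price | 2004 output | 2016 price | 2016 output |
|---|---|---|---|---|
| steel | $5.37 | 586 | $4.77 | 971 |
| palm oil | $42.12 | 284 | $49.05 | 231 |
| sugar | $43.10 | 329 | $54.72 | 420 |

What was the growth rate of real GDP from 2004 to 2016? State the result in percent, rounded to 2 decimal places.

Real GDP 2004 = Nominal GDP 2004 = 5.37·586 + 42.12·284 + 43.10·329 = 29288.80.
Real GDP 2016 (at 2004 prices) = 5.37·971 + 42.12·231 + 43.10·420 = 33045.99.
Real growth = 33045.99/29288.80 − 1 = 0.1283.

12.83%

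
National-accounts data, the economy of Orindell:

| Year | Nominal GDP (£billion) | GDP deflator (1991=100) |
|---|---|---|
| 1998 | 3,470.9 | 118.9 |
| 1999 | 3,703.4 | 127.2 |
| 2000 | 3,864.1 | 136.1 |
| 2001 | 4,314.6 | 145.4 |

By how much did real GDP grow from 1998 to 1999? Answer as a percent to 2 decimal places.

-0.26%

Real GDP 1998 = 3470.9/1.189 = 2919.18.
Real GDP 1999 = 3703.4/1.272 = 2911.48.
Change = 2911.48/2919.18 − 1 = -0.0026.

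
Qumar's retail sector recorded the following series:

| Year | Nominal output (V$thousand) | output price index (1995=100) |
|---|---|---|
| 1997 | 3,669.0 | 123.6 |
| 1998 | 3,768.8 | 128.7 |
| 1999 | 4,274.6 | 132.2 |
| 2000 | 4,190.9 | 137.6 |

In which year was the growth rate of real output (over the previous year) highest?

1998: real = 3768.8/1.287 = 2928.36; growth vs 1997 (2968.45) = -1.35%.
1999: real = 4274.6/1.322 = 3233.43; growth vs 1998 (2928.36) = 10.42%.
2000: real = 4190.9/1.376 = 3045.71; growth vs 1999 (3233.43) = -5.81%.

1999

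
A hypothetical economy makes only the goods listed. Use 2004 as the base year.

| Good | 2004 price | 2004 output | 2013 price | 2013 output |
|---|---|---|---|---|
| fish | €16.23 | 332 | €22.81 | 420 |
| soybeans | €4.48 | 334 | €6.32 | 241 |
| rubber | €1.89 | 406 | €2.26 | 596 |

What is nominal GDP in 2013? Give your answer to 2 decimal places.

€12450.28

Nominal GDP 2013 = Σ (p_2013 × q_2013) = 22.81·420 + 6.32·241 + 2.26·596 = 12450.28.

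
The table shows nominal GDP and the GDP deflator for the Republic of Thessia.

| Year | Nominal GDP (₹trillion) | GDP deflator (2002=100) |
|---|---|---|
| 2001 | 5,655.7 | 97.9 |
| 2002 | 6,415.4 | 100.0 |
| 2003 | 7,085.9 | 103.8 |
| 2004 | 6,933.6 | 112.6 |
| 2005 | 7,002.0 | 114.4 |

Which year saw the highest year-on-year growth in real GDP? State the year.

2002: real = 6415.4/1.000 = 6415.40; growth vs 2001 (5777.02) = 11.05%.
2003: real = 7085.9/1.038 = 6826.49; growth vs 2002 (6415.40) = 6.41%.
2004: real = 6933.6/1.126 = 6157.73; growth vs 2003 (6826.49) = -9.80%.
2005: real = 7002.0/1.144 = 6120.63; growth vs 2004 (6157.73) = -0.60%.

2002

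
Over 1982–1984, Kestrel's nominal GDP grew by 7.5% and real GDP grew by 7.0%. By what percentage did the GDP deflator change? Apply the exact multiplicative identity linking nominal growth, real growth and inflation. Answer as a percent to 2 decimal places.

(1 + g_nom) = (1 + g_real)(1 + π), so π = 1.0750 / 1.0700 − 1 = 0.00467.

0.47%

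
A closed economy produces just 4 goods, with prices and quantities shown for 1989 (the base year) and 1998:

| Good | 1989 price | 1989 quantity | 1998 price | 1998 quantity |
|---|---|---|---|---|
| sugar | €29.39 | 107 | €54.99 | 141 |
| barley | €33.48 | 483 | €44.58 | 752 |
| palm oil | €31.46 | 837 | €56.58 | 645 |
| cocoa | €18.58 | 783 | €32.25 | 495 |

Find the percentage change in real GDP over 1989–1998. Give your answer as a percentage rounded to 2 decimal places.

Real GDP 1989 = Nominal GDP 1989 = 29.39·107 + 33.48·483 + 31.46·837 + 18.58·783 = 60195.73.
Real GDP 1998 (at 1989 prices) = 29.39·141 + 33.48·752 + 31.46·645 + 18.58·495 = 58809.75.
Real growth = 58809.75/60195.73 − 1 = -0.0230.

-2.30%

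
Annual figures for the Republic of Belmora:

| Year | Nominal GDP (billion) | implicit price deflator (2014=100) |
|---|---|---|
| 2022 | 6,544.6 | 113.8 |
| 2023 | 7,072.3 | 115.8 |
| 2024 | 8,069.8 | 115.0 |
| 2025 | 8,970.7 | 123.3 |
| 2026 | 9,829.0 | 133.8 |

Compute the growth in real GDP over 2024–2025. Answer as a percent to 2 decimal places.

3.68%

Real GDP 2024 = 8069.8/1.150 = 7017.22.
Real GDP 2025 = 8970.7/1.233 = 7275.51.
Change = 7275.51/7017.22 − 1 = 0.0368.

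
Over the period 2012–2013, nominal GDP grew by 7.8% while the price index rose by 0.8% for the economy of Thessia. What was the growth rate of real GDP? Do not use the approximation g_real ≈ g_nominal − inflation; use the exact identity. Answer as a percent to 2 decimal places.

6.94%

(1 + g_nom) = (1 + g_real)(1 + π), so g_real = 1.0780 / 1.0080 − 1 = 0.06944.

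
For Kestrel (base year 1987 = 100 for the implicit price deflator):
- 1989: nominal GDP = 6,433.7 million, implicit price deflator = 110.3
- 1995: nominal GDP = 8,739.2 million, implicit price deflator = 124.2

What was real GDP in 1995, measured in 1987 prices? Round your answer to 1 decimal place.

Real GDP = Nominal / (implicit price deflator/100) = 8739.2 / 1.242 = 7036.39.

7,036.4 million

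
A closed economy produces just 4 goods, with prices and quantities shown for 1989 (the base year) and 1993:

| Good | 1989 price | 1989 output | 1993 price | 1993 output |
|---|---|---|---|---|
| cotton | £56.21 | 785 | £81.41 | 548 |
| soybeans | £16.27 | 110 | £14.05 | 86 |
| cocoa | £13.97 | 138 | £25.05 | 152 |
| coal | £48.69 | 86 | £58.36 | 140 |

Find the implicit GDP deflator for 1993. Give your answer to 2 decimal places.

Nominal GDP 1993 = 81.41·548 + 14.05·86 + 25.05·152 + 58.36·140 = 57798.98.
Real GDP 1993 (at 1989 prices) = 56.21·548 + 16.27·86 + 13.97·152 + 48.69·140 = 41142.34.
Deflator = Nominal/Real × 100 = 57798.98/41142.34 × 100 = 140.485.

140.49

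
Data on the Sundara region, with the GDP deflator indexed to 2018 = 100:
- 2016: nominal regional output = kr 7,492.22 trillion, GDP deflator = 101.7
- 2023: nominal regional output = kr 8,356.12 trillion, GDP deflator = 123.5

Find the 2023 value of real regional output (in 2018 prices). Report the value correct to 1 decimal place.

Real regional output = Nominal / (GDP deflator/100) = 8356.12 / 1.235 = 6766.09.

kr 6,766.1 trillion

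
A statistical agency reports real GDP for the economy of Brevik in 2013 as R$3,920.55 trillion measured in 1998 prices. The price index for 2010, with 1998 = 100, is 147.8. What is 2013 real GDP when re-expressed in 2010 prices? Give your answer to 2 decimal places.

R$5,794.57 trillion

Real GDP in 2010 prices = Real GDP in 1998 prices × (P_2010/P_1998) = 3920.55 × 1.478 = 5794.57.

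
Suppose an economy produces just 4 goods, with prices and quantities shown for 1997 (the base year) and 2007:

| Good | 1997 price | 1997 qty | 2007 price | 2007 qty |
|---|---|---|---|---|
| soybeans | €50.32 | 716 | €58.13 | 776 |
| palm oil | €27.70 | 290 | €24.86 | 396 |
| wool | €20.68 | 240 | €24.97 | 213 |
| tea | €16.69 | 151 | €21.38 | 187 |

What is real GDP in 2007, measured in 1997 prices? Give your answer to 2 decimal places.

Real GDP 2007 = Σ (p_1997 × q_2007) = 50.32·776 + 27.70·396 + 20.68·213 + 16.69·187 = 57543.39.

€57543.39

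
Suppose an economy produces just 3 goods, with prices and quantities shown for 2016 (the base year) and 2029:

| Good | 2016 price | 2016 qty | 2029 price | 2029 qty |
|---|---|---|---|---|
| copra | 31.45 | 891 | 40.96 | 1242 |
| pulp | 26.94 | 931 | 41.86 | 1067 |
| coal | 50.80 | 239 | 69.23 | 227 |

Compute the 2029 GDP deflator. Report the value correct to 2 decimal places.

Nominal GDP 2029 = 40.96·1242 + 41.86·1067 + 69.23·227 = 111252.15.
Real GDP 2029 (at 2016 prices) = 31.45·1242 + 26.94·1067 + 50.80·227 = 79337.48.
Deflator = Nominal/Real × 100 = 111252.15/79337.48 × 100 = 140.226.

140.23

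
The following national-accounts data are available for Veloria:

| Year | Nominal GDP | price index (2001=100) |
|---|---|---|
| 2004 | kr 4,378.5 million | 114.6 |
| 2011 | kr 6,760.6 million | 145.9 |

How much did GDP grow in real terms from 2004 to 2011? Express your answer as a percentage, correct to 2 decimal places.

21.28%

Real GDP 2004 = 4378.5 / 1.146 = 3820.68.
Real GDP 2011 = 6760.6 / 1.459 = 4633.72.
Real growth = 4633.72 / 3820.68 − 1 = 0.2128.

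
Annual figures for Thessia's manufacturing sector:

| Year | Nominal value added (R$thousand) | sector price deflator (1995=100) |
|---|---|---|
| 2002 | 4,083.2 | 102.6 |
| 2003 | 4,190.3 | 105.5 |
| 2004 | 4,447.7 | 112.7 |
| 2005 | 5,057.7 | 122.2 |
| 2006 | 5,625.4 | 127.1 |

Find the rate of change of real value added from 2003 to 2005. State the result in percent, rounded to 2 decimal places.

4.21%

Real value added 2003 = 4190.3/1.055 = 3971.85.
Real value added 2005 = 5057.7/1.222 = 4138.87.
Change = 4138.87/3971.85 − 1 = 0.0421.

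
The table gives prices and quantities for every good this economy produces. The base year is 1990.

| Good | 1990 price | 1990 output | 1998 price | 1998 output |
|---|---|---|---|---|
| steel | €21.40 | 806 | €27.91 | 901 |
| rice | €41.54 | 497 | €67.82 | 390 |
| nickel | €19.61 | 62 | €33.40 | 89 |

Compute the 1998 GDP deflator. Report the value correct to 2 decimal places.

146.58

Nominal GDP 1998 = 27.91·901 + 67.82·390 + 33.40·89 = 54569.31.
Real GDP 1998 (at 1990 prices) = 21.40·901 + 41.54·390 + 19.61·89 = 37227.29.
Deflator = Nominal/Real × 100 = 54569.31/37227.29 × 100 = 146.584.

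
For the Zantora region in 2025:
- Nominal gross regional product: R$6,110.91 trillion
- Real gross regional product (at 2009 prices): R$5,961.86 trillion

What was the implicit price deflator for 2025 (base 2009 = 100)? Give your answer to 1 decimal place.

102.5

implicit price deflator = (Nominal / Real) × 100 = 6110.91 / 5961.86 × 100 = 102.50.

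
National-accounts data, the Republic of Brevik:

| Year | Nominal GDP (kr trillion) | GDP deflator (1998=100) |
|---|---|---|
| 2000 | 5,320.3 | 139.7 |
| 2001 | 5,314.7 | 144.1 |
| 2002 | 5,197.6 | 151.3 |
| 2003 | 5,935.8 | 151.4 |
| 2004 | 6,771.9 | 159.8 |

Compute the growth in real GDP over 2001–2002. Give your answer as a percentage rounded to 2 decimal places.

Real GDP 2001 = 5314.7/1.441 = 3688.20.
Real GDP 2002 = 5197.6/1.513 = 3435.29.
Change = 3435.29/3688.20 − 1 = -0.0686.

-6.86%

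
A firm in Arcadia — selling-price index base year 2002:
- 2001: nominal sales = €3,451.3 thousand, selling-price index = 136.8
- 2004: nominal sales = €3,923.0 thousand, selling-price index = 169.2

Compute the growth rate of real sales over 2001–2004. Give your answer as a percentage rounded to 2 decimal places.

Deflate each year: 2001 → 3451.3/1.368 = 2522.88; 2004 → 3923.0/1.692 = 2318.56.
So real sales changed by 2318.56/2522.88 − 1 = -0.0810, i.e. -8.10%.

-8.10%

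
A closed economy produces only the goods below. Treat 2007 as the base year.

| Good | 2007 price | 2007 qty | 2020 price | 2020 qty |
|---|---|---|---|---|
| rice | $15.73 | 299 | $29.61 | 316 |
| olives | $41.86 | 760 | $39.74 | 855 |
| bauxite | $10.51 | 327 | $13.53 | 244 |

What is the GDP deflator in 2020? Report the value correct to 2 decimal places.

107.64

Nominal GDP 2020 = 29.61·316 + 39.74·855 + 13.53·244 = 46635.78.
Real GDP 2020 (at 2007 prices) = 15.73·316 + 41.86·855 + 10.51·244 = 43325.42.
Deflator = Nominal/Real × 100 = 46635.78/43325.42 × 100 = 107.641.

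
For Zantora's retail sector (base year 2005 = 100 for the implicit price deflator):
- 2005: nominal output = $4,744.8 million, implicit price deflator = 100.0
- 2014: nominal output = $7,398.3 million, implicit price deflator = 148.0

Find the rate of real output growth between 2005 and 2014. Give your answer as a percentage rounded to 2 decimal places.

Real output 2005 = 4744.8 / 1.000 = 4744.80.
Real output 2014 = 7398.3 / 1.480 = 4998.85.
Real growth = 4998.85 / 4744.80 − 1 = 0.0535.

5.35%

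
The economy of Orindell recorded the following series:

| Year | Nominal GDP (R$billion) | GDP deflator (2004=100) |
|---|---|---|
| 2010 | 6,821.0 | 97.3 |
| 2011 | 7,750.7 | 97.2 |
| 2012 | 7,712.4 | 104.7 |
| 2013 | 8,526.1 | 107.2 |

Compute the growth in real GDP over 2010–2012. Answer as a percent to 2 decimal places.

Real GDP 2010 = 6821.0/0.973 = 7010.28.
Real GDP 2012 = 7712.4/1.047 = 7366.19.
Change = 7366.19/7010.28 − 1 = 0.0508.

5.08%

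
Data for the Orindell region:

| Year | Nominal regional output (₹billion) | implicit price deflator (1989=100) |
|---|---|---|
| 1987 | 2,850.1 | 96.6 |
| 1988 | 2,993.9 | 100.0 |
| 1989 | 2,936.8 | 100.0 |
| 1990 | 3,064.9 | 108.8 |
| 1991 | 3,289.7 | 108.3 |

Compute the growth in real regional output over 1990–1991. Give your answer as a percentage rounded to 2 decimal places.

7.83%

Real regional output 1990 = 3064.9/1.088 = 2817.00.
Real regional output 1991 = 3289.7/1.083 = 3037.58.
Change = 3037.58/2817.00 − 1 = 0.0783.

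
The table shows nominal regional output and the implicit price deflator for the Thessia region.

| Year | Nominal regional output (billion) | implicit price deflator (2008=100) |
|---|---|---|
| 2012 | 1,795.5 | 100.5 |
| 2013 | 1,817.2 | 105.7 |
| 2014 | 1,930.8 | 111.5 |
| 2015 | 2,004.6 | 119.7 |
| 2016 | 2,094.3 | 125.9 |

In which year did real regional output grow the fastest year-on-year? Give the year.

2013: real = 1817.2/1.057 = 1719.21; growth vs 2012 (1786.57) = -3.77%.
2014: real = 1930.8/1.115 = 1731.66; growth vs 2013 (1719.21) = 0.72%.
2015: real = 2004.6/1.197 = 1674.69; growth vs 2014 (1731.66) = -3.29%.
2016: real = 2094.3/1.259 = 1663.46; growth vs 2015 (1674.69) = -0.67%.

2014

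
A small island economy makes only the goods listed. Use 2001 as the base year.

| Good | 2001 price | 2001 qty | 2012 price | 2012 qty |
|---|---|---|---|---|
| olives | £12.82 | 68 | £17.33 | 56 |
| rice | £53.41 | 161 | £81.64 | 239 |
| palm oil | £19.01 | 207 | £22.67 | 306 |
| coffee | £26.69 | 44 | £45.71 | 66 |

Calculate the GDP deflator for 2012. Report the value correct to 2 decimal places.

144.51

Nominal GDP 2012 = 17.33·56 + 81.64·239 + 22.67·306 + 45.71·66 = 30436.32.
Real GDP 2012 (at 2001 prices) = 12.82·56 + 53.41·239 + 19.01·306 + 26.69·66 = 21061.51.
Deflator = Nominal/Real × 100 = 30436.32/21061.51 × 100 = 144.512.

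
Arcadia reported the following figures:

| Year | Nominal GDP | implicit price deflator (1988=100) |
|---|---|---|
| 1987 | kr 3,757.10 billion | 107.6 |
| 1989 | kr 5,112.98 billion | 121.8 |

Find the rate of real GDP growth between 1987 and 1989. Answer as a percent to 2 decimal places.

20.22%

Real GDP 1987 = 3757.10 / 1.076 = 3491.73.
Real GDP 1989 = 5112.98 / 1.218 = 4197.85.
Real growth = 4197.85 / 3491.73 − 1 = 0.2022.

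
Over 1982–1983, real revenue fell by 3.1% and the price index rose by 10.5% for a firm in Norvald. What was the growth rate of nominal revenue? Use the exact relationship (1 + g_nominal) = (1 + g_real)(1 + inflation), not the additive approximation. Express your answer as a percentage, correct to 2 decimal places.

7.07%

(1 + g_nom) = (1 + g_real)(1 + π) = 0.9690 × 1.1050 = 1.07075.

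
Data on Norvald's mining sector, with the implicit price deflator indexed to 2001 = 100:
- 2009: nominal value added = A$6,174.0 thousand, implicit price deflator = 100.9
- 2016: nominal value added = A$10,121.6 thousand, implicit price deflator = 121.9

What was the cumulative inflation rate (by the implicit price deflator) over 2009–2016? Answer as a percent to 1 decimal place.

20.8%

Price-level change = 121.9 / 100.9 − 1 = 0.2081.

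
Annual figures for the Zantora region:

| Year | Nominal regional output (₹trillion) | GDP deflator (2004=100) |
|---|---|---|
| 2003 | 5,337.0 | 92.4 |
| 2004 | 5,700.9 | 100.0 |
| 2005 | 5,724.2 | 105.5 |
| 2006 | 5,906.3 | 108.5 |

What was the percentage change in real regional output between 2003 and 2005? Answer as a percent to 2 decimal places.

Real regional output 2003 = 5337.0/0.924 = 5775.97.
Real regional output 2005 = 5724.2/1.055 = 5425.78.
Change = 5425.78/5775.97 − 1 = -0.0606.

-6.06%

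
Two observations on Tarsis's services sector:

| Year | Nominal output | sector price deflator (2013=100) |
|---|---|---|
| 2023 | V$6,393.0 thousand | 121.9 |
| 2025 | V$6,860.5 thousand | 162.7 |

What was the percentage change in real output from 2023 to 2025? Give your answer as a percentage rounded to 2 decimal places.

-19.60%

Real output 2023 = 6393.0 / 1.219 = 5244.46.
Real output 2025 = 6860.5 / 1.627 = 4216.66.
Real growth = 4216.66 / 5244.46 − 1 = -0.1960.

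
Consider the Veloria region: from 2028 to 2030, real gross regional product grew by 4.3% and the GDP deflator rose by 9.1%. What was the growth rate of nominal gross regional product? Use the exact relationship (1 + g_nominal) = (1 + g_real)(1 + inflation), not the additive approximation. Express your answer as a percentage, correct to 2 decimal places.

(1 + g_nom) = (1 + g_real)(1 + π) = 1.0430 × 1.0910 = 1.13791.

13.79%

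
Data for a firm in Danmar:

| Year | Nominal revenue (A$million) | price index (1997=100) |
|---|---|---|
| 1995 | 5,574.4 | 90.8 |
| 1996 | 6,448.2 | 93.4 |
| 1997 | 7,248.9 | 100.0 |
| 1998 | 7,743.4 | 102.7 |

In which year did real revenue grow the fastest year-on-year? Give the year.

1996: real = 6448.2/0.934 = 6903.85; growth vs 1995 (6139.21) = 12.46%.
1997: real = 7248.9/1.000 = 7248.90; growth vs 1996 (6903.85) = 5.00%.
1998: real = 7743.4/1.027 = 7539.82; growth vs 1997 (7248.90) = 4.01%.

1996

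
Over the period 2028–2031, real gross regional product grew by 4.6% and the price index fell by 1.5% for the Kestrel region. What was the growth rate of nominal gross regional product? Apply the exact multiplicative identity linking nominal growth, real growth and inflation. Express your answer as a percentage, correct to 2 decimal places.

3.03%

(1 + g_nom) = (1 + g_real)(1 + π) = 1.0460 × 0.9850 = 1.03031.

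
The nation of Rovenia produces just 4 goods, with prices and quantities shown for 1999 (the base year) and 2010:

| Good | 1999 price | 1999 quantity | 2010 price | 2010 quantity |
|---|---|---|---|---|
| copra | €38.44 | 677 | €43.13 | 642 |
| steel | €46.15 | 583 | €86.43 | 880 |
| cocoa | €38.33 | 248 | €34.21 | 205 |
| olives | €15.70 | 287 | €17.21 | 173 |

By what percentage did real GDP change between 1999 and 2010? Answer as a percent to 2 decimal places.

Real GDP 1999 = Nominal GDP 1999 = 38.44·677 + 46.15·583 + 38.33·248 + 15.70·287 = 66941.07.
Real GDP 2010 (at 1999 prices) = 38.44·642 + 46.15·880 + 38.33·205 + 15.70·173 = 75864.23.
Real growth = 75864.23/66941.07 − 1 = 0.1333.

13.33%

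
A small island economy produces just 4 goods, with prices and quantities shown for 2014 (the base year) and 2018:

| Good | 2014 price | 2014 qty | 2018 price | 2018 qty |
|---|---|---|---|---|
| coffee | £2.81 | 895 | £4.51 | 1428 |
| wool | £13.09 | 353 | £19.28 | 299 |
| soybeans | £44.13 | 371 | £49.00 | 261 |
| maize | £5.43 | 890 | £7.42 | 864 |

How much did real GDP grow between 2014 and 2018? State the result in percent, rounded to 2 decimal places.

Real GDP 2014 = Nominal GDP 2014 = 2.81·895 + 13.09·353 + 44.13·371 + 5.43·890 = 28340.65.
Real GDP 2018 (at 2014 prices) = 2.81·1428 + 13.09·299 + 44.13·261 + 5.43·864 = 24136.04.
Real growth = 24136.04/28340.65 − 1 = -0.1484.

-14.84%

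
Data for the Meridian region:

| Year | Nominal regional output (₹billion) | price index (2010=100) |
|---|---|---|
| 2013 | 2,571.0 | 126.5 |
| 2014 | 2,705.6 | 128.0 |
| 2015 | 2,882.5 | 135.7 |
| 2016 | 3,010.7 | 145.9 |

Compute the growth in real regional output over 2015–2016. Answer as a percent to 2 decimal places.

-2.85%

Real regional output 2015 = 2882.5/1.357 = 2124.17.
Real regional output 2016 = 3010.7/1.459 = 2063.54.
Change = 2063.54/2124.17 − 1 = -0.0285.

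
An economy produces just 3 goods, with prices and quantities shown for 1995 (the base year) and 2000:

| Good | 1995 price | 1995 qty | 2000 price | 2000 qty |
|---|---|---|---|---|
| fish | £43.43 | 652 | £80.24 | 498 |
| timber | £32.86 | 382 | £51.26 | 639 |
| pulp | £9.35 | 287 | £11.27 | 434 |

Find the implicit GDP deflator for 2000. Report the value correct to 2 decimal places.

166.24

Nominal GDP 2000 = 80.24·498 + 51.26·639 + 11.27·434 = 77605.84.
Real GDP 2000 (at 1995 prices) = 43.43·498 + 32.86·639 + 9.35·434 = 46683.58.
Deflator = Nominal/Real × 100 = 77605.84/46683.58 × 100 = 166.238.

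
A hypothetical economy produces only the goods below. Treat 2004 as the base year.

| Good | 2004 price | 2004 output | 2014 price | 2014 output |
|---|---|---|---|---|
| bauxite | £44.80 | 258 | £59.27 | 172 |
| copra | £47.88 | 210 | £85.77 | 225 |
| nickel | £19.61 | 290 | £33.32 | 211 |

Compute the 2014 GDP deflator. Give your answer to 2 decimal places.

Nominal GDP 2014 = 59.27·172 + 85.77·225 + 33.32·211 = 36523.21.
Real GDP 2014 (at 2004 prices) = 44.80·172 + 47.88·225 + 19.61·211 = 22616.31.
Deflator = Nominal/Real × 100 = 36523.21/22616.31 × 100 = 161.491.

161.49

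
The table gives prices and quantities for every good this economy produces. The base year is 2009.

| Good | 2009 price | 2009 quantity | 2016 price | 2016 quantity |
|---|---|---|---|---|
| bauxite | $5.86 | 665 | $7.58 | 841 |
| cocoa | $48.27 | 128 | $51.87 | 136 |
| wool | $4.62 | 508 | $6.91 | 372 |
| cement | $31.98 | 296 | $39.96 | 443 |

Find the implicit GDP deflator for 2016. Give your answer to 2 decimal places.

Nominal GDP 2016 = 7.58·841 + 51.87·136 + 6.91·372 + 39.96·443 = 33701.90.
Real GDP 2016 (at 2009 prices) = 5.86·841 + 48.27·136 + 4.62·372 + 31.98·443 = 27378.76.
Deflator = Nominal/Real × 100 = 33701.90/27378.76 × 100 = 123.095.

123.10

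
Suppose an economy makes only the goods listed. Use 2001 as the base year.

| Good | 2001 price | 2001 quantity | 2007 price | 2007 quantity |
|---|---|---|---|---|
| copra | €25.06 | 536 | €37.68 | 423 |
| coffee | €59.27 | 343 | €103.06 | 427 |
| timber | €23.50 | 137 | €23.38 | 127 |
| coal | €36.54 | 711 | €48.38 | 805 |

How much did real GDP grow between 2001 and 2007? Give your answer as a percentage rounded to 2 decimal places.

8.49%

Real GDP 2001 = Nominal GDP 2001 = 25.06·536 + 59.27·343 + 23.50·137 + 36.54·711 = 62961.21.
Real GDP 2007 (at 2001 prices) = 25.06·423 + 59.27·427 + 23.50·127 + 36.54·805 = 68307.87.
Real growth = 68307.87/62961.21 − 1 = 0.0849.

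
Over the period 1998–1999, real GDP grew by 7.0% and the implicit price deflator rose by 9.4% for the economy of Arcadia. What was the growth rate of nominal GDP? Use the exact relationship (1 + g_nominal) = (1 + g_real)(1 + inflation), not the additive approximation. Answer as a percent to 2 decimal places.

17.06%

(1 + g_nom) = (1 + g_real)(1 + π) = 1.0700 × 1.0940 = 1.17058.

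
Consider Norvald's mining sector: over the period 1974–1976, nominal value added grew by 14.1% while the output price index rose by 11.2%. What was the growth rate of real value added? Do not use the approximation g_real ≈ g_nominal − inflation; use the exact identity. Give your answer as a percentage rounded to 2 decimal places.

2.61%

(1 + g_nom) = (1 + g_real)(1 + π), so g_real = 1.1410 / 1.1120 − 1 = 0.02608.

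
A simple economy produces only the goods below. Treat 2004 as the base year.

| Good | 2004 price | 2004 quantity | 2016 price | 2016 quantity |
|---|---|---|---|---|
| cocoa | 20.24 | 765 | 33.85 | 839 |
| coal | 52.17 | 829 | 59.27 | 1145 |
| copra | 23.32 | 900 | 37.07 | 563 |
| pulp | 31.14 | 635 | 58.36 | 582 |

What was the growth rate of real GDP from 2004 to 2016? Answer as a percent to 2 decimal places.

Real GDP 2004 = Nominal GDP 2004 = 20.24·765 + 52.17·829 + 23.32·900 + 31.14·635 = 99494.43.
Real GDP 2016 (at 2004 prices) = 20.24·839 + 52.17·1145 + 23.32·563 + 31.14·582 = 107968.65.
Real growth = 107968.65/99494.43 − 1 = 0.0852.

8.52%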